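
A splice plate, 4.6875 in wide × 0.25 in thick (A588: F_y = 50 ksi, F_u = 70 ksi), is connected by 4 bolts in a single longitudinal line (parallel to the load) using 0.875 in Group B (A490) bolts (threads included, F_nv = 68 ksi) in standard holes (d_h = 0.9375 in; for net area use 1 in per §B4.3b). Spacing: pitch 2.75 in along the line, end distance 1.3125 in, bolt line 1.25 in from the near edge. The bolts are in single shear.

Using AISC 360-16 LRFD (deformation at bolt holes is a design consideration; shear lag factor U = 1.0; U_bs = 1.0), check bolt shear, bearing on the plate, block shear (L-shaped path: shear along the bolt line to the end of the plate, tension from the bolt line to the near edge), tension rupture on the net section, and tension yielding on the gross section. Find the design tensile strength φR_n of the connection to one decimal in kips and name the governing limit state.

Bolt shear: A_b = π(0.875)²/4 = 0.60132 in². φR_n = 0.75 × 68 × 0.60132 × 4 × 1 = 122.7 kips.
Bearing (0.25 in plate, F_u = 70 ksi): end bolts L_c = 1.3125 − 0.9375/2 = 0.84375, R_n = min(1.2×0.84375×0.25×70, 2.4×0.875×0.25×70) = 17.719 kips/bolt; interior L_c = 2.75 − 0.9375 = 1.8125, R_n = 36.75 kips/bolt. φR_n = 0.75 × (1×17.719 + 3×36.75) = 96.0 kips.
Block shear: shear path 1×[1.3125+3×2.75] = 1×9.5625 in, A_gv = 2.3906, A_nv = 1×(9.5625 − 3.5×1)×0.25 = 1.5156 in²; tension to near edge: (1.25 − 0.5×1)×0.25 = 0.1875 in². R_n = min(0.6×70×1.5156, 0.6×50×2.3906) + 1.0×70×0.1875 = min(63.655, 71.718) + 13.125 = 76.78 kips. φR_n = 0.75 × 76.78 = 57.6 kips.
Tension rupture (net): A_n = (4.6875 − 1×1)×0.25 = 0.92188 in² (U = 1.0, A_e = A_n). φR_n = 0.75 × 70 × 0.92188 = 48.4 kips.
Tension yield (gross): A_g = 4.6875×0.25 = 1.1719 in². φR_n = 0.90 × 50 × 1.1719 = 52.7 kips.
Governing: min(122.7, 96.0, 57.6, 48.4, 52.7) = 48.4 kips → net-section rupture.

48.4 kips (net-section rupture governs)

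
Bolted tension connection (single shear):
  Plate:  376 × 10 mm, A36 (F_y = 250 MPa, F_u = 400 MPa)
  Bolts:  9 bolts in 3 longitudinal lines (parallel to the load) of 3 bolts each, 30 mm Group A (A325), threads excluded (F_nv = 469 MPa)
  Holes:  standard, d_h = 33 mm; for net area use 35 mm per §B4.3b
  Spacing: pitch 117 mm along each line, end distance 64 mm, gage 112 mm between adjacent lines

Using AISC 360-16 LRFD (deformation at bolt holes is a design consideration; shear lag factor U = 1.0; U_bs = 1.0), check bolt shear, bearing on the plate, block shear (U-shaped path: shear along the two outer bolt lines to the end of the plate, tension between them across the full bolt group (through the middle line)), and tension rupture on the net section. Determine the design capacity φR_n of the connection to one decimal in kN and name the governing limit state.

813.0 kN (net-section rupture governs)

Bolt shear: A_b = π(30)²/4 = 706.86 mm². φR_n = 0.75 × 469 × 706.86 × 9 × 1 = 2237.7 kN.
Bearing (10 mm plate, F_u = 400 MPa): end bolts L_c = 64 − 33/2 = 47.5, R_n = min(1.2×47.5×10×400, 2.4×30×10×400) = 228 kN/bolt; interior L_c = 117 − 33 = 84, R_n = 288 kN/bolt. φR_n = 0.75 × (3×228 + 6×288) = 1809.0 kN.
Block shear: shear path 2×[64+2×117] = 2×298 mm, A_gv = 5960, A_nv = 2×(298 − 2.5×35)×10 = 4210 mm²; tension across gage: (224 − 2×35)×10 = 1540 mm². R_n = min(0.6×400×4210, 0.6×250×5960) + 1.0×400×1540 = min(1010.4, 894) + 616 = 1510 kN. φR_n = 0.75 × 1510 = 1132.5 kN.
Tension rupture (net): A_n = (376 − 3×35)×10 = 2710 mm² (U = 1.0, A_e = A_n). φR_n = 0.75 × 400 × 2710 = 813.0 kN.
Governing: min(2237.7, 1809.0, 1132.5, 813.0) = 813.0 kN → net-section rupture.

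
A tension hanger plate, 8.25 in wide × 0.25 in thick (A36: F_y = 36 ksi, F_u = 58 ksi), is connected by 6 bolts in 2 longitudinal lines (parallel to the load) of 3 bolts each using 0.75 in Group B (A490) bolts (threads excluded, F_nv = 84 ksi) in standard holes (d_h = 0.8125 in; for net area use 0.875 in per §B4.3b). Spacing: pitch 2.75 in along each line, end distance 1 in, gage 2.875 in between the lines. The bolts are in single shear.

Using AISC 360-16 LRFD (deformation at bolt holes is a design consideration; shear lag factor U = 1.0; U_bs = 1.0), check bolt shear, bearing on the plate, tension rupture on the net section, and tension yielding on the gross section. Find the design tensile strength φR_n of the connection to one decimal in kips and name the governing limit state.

Bolt shear: A_b = π(0.75)²/4 = 0.44179 in². φR_n = 0.75 × 84 × 0.44179 × 6 × 1 = 167.0 kips.
Bearing (0.25 in plate, F_u = 58 ksi): end bolts L_c = 1 − 0.8125/2 = 0.59375, R_n = min(1.2×0.59375×0.25×58, 2.4×0.75×0.25×58) = 10.331 kips/bolt; interior L_c = 2.75 − 0.8125 = 1.9375, R_n = 26.1 kips/bolt. φR_n = 0.75 × (2×10.331 + 4×26.1) = 93.8 kips.
Tension rupture (net): A_n = (8.25 − 2×0.875)×0.25 = 1.625 in² (U = 1.0, A_e = A_n). φR_n = 0.75 × 58 × 1.625 = 70.7 kips.
Tension yield (gross): A_g = 8.25×0.25 = 2.0625 in². φR_n = 0.90 × 36 × 2.0625 = 66.8 kips.
Governing: min(167.0, 93.8, 70.7, 66.8) = 66.8 kips → gross-section yield.

66.8 kips (gross-section yield governs)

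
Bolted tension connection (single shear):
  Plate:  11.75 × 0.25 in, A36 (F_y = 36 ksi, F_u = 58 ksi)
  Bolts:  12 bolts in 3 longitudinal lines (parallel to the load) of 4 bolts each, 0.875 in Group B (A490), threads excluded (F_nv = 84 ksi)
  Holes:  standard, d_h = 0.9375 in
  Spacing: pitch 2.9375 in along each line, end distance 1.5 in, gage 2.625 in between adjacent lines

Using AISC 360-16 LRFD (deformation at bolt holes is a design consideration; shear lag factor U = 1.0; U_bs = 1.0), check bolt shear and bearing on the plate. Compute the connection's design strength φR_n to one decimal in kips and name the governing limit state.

Bolt shear: A_b = π(0.875)²/4 = 0.60132 in². φR_n = 0.75 × 84 × 0.60132 × 12 × 1 = 454.6 kips.
Bearing (0.25 in plate, F_u = 58 ksi): end bolts L_c = 1.5 − 0.9375/2 = 1.03125, R_n = min(1.2×1.03125×0.25×58, 2.4×0.875×0.25×58) = 17.944 kips/bolt; interior L_c = 2.9375 − 0.9375 = 2, R_n = 30.45 kips/bolt. φR_n = 0.75 × (3×17.944 + 9×30.45) = 245.9 kips.
Governing: min(454.6, 245.9) = 245.9 kips → bearing.

245.9 kips (bearing governs)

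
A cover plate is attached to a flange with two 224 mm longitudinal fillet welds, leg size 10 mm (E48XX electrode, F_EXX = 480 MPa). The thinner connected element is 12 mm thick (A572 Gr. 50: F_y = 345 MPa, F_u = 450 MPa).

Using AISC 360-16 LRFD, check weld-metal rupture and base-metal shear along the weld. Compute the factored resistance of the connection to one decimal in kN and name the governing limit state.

684.1 kN (weld metal governs)

Weld metal: throat = 0.707×10 = 7.07 mm, L = 2×224 = 448 mm. φR_n = 0.75 × 0.6 × 480 × 7.07 × 448 = 684.1 kN.
Base metal shear (12 mm plate): yield φR_n = 1.0×0.6×345×12×448 = 1112.8 kN; rupture φR_n = 0.75×0.6×450×12×448 = 1088.6 kN; take 1088.6 kN (rupture).
Governing: min(684.1, 1088.6) = 684.1 kN → weld metal.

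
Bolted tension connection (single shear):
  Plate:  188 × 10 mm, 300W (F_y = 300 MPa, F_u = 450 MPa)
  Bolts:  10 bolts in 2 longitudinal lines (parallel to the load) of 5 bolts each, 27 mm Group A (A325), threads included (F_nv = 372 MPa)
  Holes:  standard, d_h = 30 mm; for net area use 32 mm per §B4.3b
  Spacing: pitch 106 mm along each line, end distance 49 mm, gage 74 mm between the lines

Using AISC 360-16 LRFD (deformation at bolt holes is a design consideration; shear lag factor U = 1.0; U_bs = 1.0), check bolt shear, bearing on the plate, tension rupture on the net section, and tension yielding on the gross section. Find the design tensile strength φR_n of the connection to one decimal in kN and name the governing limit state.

Bolt shear: A_b = π(27)²/4 = 572.56 mm². φR_n = 0.75 × 372 × 572.56 × 10 × 1 = 1597.4 kN.
Bearing (10 mm plate, F_u = 450 MPa): end bolts L_c = 49 − 30/2 = 34, R_n = min(1.2×34×10×450, 2.4×27×10×450) = 183.6 kN/bolt; interior L_c = 106 − 30 = 76, R_n = 291.6 kN/bolt. φR_n = 0.75 × (2×183.6 + 8×291.6) = 2025.0 kN.
Tension rupture (net): A_n = (188 − 2×32)×10 = 1240 mm² (U = 1.0, A_e = A_n). φR_n = 0.75 × 450 × 1240 = 418.5 kN.
Tension yield (gross): A_g = 188×10 = 1880 mm². φR_n = 0.90 × 300 × 1880 = 507.6 kN.
Governing: min(1597.4, 2025.0, 418.5, 507.6) = 418.5 kN → net-section rupture.

418.5 kN (net-section rupture governs)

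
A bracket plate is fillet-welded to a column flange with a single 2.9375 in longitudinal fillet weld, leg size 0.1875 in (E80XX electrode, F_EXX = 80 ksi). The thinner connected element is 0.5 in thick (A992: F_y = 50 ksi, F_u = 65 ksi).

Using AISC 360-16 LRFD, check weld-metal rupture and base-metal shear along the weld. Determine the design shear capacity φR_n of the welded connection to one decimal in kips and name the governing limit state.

Weld metal: throat = 0.707×0.1875 = 0.13256 in, L = 2.9375 in. φR_n = 0.75 × 0.6 × 80 × 0.13256 × 2.9375 = 14.0 kips.
Base metal shear (0.5 in plate): yield φR_n = 1.0×0.6×50×0.5×2.9375 = 44.1 kips; rupture φR_n = 0.75×0.6×65×0.5×2.9375 = 43.0 kips; take 43.0 kips (rupture).
Governing: min(14.0, 43.0) = 14.0 kips → weld metal.

14.0 kips (weld metal governs)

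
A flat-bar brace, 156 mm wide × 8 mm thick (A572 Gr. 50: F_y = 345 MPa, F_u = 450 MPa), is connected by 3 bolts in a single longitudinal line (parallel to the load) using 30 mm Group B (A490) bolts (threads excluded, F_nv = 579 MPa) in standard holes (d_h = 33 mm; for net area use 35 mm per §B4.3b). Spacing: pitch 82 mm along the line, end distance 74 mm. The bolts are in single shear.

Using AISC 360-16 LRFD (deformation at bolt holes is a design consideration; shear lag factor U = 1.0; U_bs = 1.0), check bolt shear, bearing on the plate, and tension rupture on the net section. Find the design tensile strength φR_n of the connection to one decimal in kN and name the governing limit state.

Bolt shear: A_b = π(30)²/4 = 706.86 mm². φR_n = 0.75 × 579 × 706.86 × 3 × 1 = 920.9 kN.
Bearing (8 mm plate, F_u = 450 MPa): end bolts L_c = 74 − 33/2 = 57.5, R_n = min(1.2×57.5×8×450, 2.4×30×8×450) = 248.4 kN/bolt; interior L_c = 82 − 33 = 49, R_n = 211.68 kN/bolt. φR_n = 0.75 × (1×248.4 + 2×211.68) = 503.8 kN.
Tension rupture (net): A_n = (156 − 1×35)×8 = 968 mm² (U = 1.0, A_e = A_n). φR_n = 0.75 × 450 × 968 = 326.7 kN.
Governing: min(920.9, 503.8, 326.7) = 326.7 kN → net-section rupture.

326.7 kN (net-section rupture governs)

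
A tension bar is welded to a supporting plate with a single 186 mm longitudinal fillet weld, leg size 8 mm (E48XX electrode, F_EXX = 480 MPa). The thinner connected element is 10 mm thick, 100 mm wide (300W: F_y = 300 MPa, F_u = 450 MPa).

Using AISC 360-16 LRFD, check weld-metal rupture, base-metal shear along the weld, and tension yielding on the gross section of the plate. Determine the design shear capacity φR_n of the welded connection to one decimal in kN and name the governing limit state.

Weld metal: throat = 0.707×8 = 5.656 mm, L = 186 mm. φR_n = 0.75 × 0.6 × 480 × 5.656 × 186 = 227.2 kN.
Base metal shear (10 mm plate): yield φR_n = 1.0×0.6×300×10×186 = 334.8 kN; rupture φR_n = 0.75×0.6×450×10×186 = 376.7 kN; take 334.8 kN (yield).
Tension yield (gross): A_g = 100×10 = 1000 mm². φR_n = 0.90 × 300 × 1000 = 270.0 kN.
Governing: min(227.2, 334.8, 270.0) = 227.2 kN → weld metal.

227.2 kN (weld metal governs)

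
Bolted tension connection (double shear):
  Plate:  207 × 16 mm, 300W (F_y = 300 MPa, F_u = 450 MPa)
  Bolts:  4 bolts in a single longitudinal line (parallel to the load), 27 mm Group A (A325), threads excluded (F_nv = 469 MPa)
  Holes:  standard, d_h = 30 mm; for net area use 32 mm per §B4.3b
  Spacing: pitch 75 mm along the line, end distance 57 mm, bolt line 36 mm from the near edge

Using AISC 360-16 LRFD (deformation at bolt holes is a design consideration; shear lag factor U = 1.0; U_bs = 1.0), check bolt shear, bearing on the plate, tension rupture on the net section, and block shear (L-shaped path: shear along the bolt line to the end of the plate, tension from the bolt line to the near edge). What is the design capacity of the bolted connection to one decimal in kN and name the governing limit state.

658.8 kN (block shear governs)

Bolt shear: A_b = π(27)²/4 = 572.56 mm². φR_n = 0.75 × 469 × 572.56 × 4 × 2 = 1611.2 kN.
Bearing (16 mm plate, F_u = 450 MPa): end bolts L_c = 57 − 30/2 = 42, R_n = min(1.2×42×16×450, 2.4×27×16×450) = 362.88 kN/bolt; interior L_c = 75 − 30 = 45, R_n = 388.8 kN/bolt. φR_n = 0.75 × (1×362.88 + 3×388.8) = 1147.0 kN.
Tension rupture (net): A_n = (207 − 1×32)×16 = 2800 mm² (U = 1.0, A_e = A_n). φR_n = 0.75 × 450 × 2800 = 945.0 kN.
Block shear: shear path 1×[57+3×75] = 1×282 mm, A_gv = 4512, A_nv = 1×(282 − 3.5×32)×16 = 2720 mm²; tension to near edge: (36 − 0.5×32)×16 = 320 mm². R_n = min(0.6×450×2720, 0.6×300×4512) + 1.0×450×320 = min(734.4, 812.16) + 144 = 878.4 kN. φR_n = 0.75 × 878.4 = 658.8 kN.
Governing: min(1611.2, 1147.0, 945.0, 658.8) = 658.8 kN → block shear.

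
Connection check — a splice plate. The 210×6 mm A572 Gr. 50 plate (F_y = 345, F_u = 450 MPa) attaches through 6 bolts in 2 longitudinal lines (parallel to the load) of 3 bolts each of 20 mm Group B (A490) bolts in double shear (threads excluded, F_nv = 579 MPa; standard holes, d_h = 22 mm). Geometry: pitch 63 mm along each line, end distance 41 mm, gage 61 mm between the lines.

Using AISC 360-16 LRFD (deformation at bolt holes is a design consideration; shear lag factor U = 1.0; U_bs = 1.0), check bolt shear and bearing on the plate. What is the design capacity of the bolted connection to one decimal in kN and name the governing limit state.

534.6 kN (bearing governs)

Bolt shear: A_b = π(20)²/4 = 314.16 mm². φR_n = 0.75 × 579 × 314.16 × 6 × 2 = 1637.1 kN.
Bearing (6 mm plate, F_u = 450 MPa): end bolts L_c = 41 − 22/2 = 30, R_n = min(1.2×30×6×450, 2.4×20×6×450) = 97.2 kN/bolt; interior L_c = 63 − 22 = 41, R_n = 129.6 kN/bolt. φR_n = 0.75 × (2×97.2 + 4×129.6) = 534.6 kN.
Governing: min(1637.1, 534.6) = 534.6 kN → bearing.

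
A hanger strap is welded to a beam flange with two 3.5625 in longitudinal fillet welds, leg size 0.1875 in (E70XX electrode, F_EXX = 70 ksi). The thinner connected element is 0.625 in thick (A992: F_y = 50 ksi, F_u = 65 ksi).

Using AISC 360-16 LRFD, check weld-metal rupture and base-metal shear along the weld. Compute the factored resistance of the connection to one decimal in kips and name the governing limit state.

29.8 kips (weld metal governs)

Weld metal: throat = 0.707×0.1875 = 0.13256 in, L = 2×3.5625 = 7.125 in. φR_n = 0.75 × 0.6 × 70 × 0.13256 × 7.125 = 29.8 kips.
Base metal shear (0.625 in plate): yield φR_n = 1.0×0.6×50×0.625×7.125 = 133.6 kips; rupture φR_n = 0.75×0.6×65×0.625×7.125 = 130.3 kips; take 130.3 kips (rupture).
Governing: min(29.8, 130.3) = 29.8 kips → weld metal.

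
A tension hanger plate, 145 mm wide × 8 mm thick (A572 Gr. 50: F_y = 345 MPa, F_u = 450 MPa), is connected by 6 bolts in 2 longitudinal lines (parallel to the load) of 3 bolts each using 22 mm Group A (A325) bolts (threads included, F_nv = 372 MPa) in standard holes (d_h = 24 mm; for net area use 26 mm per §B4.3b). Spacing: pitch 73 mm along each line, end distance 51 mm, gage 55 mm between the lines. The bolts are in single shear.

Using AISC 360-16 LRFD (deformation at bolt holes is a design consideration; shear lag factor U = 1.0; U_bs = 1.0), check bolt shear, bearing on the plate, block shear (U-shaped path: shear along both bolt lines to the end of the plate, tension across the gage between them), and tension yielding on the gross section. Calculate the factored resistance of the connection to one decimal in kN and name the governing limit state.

360.2 kN (gross-section yield governs)

Bolt shear: A_b = π(22)²/4 = 380.13 mm². φR_n = 0.75 × 372 × 380.13 × 6 × 1 = 636.3 kN.
Bearing (8 mm plate, F_u = 450 MPa): end bolts L_c = 51 − 24/2 = 39, R_n = min(1.2×39×8×450, 2.4×22×8×450) = 168.48 kN/bolt; interior L_c = 73 − 24 = 49, R_n = 190.08 kN/bolt. φR_n = 0.75 × (2×168.48 + 4×190.08) = 823.0 kN.
Block shear: shear path 2×[51+2×73] = 2×197 mm, A_gv = 3152, A_nv = 2×(197 − 2.5×26)×8 = 2112 mm²; tension across gage: (55 − 1×26)×8 = 232 mm². R_n = min(0.6×450×2112, 0.6×345×3152) + 1.0×450×232 = min(570.24, 652.46) + 104.4 = 674.64 kN. φR_n = 0.75 × 674.64 = 506.0 kN.
Tension yield (gross): A_g = 145×8 = 1160 mm². φR_n = 0.90 × 345 × 1160 = 360.2 kN.
Governing: min(636.3, 823.0, 506.0, 360.2) = 360.2 kN → gross-section yield.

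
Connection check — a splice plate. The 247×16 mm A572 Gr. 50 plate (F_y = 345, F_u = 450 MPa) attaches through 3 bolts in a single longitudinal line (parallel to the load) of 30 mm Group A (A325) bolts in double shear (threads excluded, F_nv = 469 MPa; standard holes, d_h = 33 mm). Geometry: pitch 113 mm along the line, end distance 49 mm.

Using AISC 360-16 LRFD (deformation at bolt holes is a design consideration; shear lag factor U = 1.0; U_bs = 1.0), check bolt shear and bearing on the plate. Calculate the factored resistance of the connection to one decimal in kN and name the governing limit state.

Bolt shear: A_b = π(30)²/4 = 706.86 mm². φR_n = 0.75 × 469 × 706.86 × 3 × 2 = 1491.8 kN.
Bearing (16 mm plate, F_u = 450 MPa): end bolts L_c = 49 − 33/2 = 32.5, R_n = min(1.2×32.5×16×450, 2.4×30×16×450) = 280.8 kN/bolt; interior L_c = 113 − 33 = 80, R_n = 518.4 kN/bolt. φR_n = 0.75 × (1×280.8 + 2×518.4) = 988.2 kN.
Governing: min(1491.8, 988.2) = 988.2 kN → bearing.

988.2 kN (bearing governs)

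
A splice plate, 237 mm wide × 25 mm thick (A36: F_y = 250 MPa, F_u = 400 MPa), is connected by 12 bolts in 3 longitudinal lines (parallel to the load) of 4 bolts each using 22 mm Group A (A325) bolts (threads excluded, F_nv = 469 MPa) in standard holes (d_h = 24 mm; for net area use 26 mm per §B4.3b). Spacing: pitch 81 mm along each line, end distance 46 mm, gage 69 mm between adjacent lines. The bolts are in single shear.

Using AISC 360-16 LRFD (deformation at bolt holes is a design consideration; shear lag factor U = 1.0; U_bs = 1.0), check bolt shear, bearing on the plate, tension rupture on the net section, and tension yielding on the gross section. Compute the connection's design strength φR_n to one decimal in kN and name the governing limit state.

Bolt shear: A_b = π(22)²/4 = 380.13 mm². φR_n = 0.75 × 469 × 380.13 × 12 × 1 = 1604.5 kN.
Bearing (25 mm plate, F_u = 400 MPa): end bolts L_c = 46 − 24/2 = 34, R_n = min(1.2×34×25×400, 2.4×22×25×400) = 408 kN/bolt; interior L_c = 81 − 24 = 57, R_n = 528 kN/bolt. φR_n = 0.75 × (3×408 + 9×528) = 4482.0 kN.
Tension rupture (net): A_n = (237 − 3×26)×25 = 3975 mm² (U = 1.0, A_e = A_n). φR_n = 0.75 × 400 × 3975 = 1192.5 kN.
Tension yield (gross): A_g = 237×25 = 5925 mm². φR_n = 0.90 × 250 × 5925 = 1333.1 kN.
Governing: min(1604.5, 4482.0, 1192.5, 1333.1) = 1192.5 kN → net-section rupture.

1192.5 kN (net-section rupture governs)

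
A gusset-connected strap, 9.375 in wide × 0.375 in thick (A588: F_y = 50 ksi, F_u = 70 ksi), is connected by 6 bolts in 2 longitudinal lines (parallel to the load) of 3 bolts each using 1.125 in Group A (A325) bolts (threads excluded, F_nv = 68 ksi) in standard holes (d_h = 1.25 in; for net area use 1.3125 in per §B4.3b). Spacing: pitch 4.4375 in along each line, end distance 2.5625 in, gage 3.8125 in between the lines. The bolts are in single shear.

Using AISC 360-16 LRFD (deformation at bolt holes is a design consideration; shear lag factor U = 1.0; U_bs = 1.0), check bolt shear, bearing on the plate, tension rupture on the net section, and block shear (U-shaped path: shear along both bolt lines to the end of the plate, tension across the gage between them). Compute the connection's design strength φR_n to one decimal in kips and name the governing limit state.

132.9 kips (net-section rupture governs)

Bolt shear: A_b = π(1.125)²/4 = 0.99402 in². φR_n = 0.75 × 68 × 0.99402 × 6 × 1 = 304.2 kips.
Bearing (0.375 in plate, F_u = 70 ksi): end bolts L_c = 2.5625 − 1.25/2 = 1.9375, R_n = min(1.2×1.9375×0.375×70, 2.4×1.125×0.375×70) = 61.031 kips/bolt; interior L_c = 4.4375 − 1.25 = 3.1875, R_n = 70.875 kips/bolt. φR_n = 0.75 × (2×61.031 + 4×70.875) = 304.2 kips.
Tension rupture (net): A_n = (9.375 − 2×1.3125)×0.375 = 2.5313 in² (U = 1.0, A_e = A_n). φR_n = 0.75 × 70 × 2.5313 = 132.9 kips.
Block shear: shear path 2×[2.5625+2×4.4375] = 2×11.4375 in, A_gv = 8.5781, A_nv = 2×(11.4375 − 2.5×1.3125)×0.375 = 6.1172 in²; tension across gage: (3.8125 − 1×1.3125)×0.375 = 0.9375 in². R_n = min(0.6×70×6.1172, 0.6×50×8.5781) + 1.0×70×0.9375 = min(256.92, 257.34) + 65.625 = 322.55 kips. φR_n = 0.75 × 322.55 = 241.9 kips.
Governing: min(304.2, 304.2, 132.9, 241.9) = 132.9 kips → net-section rupture.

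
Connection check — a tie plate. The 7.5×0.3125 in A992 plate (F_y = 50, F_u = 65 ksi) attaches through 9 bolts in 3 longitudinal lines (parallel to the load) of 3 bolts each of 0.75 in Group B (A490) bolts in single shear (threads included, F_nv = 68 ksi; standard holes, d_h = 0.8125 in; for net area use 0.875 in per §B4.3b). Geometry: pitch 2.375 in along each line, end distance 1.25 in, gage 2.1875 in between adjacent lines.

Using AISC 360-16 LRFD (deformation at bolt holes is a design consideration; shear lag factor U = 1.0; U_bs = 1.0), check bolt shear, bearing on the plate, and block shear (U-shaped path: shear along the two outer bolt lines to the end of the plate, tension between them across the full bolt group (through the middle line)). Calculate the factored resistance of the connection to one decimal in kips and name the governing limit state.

Bolt shear: A_b = π(0.75)²/4 = 0.44179 in². φR_n = 0.75 × 68 × 0.44179 × 9 × 1 = 202.8 kips.
Bearing (0.3125 in plate, F_u = 65 ksi): end bolts L_c = 1.25 − 0.8125/2 = 0.84375, R_n = min(1.2×0.84375×0.3125×65, 2.4×0.75×0.3125×65) = 20.566 kips/bolt; interior L_c = 2.375 − 0.8125 = 1.5625, R_n = 36.563 kips/bolt. φR_n = 0.75 × (3×20.566 + 6×36.563) = 210.8 kips.
Block shear: shear path 2×[1.25+2×2.375] = 2×6 in, A_gv = 3.75, A_nv = 2×(6 − 2.5×0.875)×0.3125 = 2.3828 in²; tension across gage: (4.375 − 2×0.875)×0.3125 = 0.82031 in². R_n = min(0.6×65×2.3828, 0.6×50×3.75) + 1.0×65×0.82031 = min(92.929, 112.5) + 53.32 = 146.25 kips. φR_n = 0.75 × 146.25 = 109.7 kips.
Governing: min(202.8, 210.8, 109.7) = 109.7 kips → block shear.

109.7 kips (block shear governs)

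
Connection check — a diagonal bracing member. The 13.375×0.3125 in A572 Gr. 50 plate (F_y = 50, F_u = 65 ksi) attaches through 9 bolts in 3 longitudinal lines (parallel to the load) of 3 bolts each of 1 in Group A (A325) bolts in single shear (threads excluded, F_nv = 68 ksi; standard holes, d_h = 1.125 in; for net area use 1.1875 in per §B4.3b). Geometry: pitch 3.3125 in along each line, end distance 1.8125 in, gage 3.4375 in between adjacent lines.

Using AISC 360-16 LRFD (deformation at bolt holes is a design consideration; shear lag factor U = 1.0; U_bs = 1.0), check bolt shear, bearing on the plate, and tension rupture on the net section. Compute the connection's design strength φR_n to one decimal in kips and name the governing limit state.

Bolt shear: A_b = π(1)²/4 = 0.7854 in². φR_n = 0.75 × 68 × 0.7854 × 9 × 1 = 360.5 kips.
Bearing (0.3125 in plate, F_u = 65 ksi): end bolts L_c = 1.8125 − 1.125/2 = 1.25, R_n = min(1.2×1.25×0.3125×65, 2.4×1×0.3125×65) = 30.469 kips/bolt; interior L_c = 3.3125 − 1.125 = 2.1875, R_n = 48.75 kips/bolt. φR_n = 0.75 × (3×30.469 + 6×48.75) = 287.9 kips.
Tension rupture (net): A_n = (13.375 − 3×1.1875)×0.3125 = 3.0664 in² (U = 1.0, A_e = A_n). φR_n = 0.75 × 65 × 3.0664 = 149.5 kips.
Governing: min(360.5, 287.9, 149.5) = 149.5 kips → net-section rupture.

149.5 kips (net-section rupture governs)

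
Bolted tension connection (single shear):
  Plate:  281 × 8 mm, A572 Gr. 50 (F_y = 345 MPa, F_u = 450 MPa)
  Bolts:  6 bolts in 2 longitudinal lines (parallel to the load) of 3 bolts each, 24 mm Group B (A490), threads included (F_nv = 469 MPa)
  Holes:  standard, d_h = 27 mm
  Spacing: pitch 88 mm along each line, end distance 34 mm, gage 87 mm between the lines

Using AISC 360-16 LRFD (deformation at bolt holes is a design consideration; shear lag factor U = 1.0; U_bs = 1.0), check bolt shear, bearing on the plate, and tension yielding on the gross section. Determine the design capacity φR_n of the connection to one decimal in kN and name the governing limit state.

Bolt shear: A_b = π(24)²/4 = 452.39 mm². φR_n = 0.75 × 469 × 452.39 × 6 × 1 = 954.8 kN.
Bearing (8 mm plate, F_u = 450 MPa): end bolts L_c = 34 − 27/2 = 20.5, R_n = min(1.2×20.5×8×450, 2.4×24×8×450) = 88.56 kN/bolt; interior L_c = 88 − 27 = 61, R_n = 207.36 kN/bolt. φR_n = 0.75 × (2×88.56 + 4×207.36) = 754.9 kN.
Tension yield (gross): A_g = 281×8 = 2248 mm². φR_n = 0.90 × 345 × 2248 = 698.0 kN.
Governing: min(954.8, 754.9, 698.0) = 698.0 kN → gross-section yield.

698.0 kN (gross-section yield governs)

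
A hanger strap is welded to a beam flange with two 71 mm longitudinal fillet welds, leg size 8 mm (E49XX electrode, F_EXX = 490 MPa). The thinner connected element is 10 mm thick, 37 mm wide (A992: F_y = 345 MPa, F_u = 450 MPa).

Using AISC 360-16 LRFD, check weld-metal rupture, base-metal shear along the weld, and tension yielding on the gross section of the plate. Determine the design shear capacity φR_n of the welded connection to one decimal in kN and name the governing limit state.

114.9 kN (gross-section yield governs)

Weld metal: throat = 0.707×8 = 5.656 mm, L = 2×71 = 142 mm. φR_n = 0.75 × 0.6 × 490 × 5.656 × 142 = 177.1 kN.
Base metal shear (10 mm plate): yield φR_n = 1.0×0.6×345×10×142 = 293.9 kN; rupture φR_n = 0.75×0.6×450×10×142 = 287.6 kN; take 287.6 kN (rupture).
Tension yield (gross): A_g = 37×10 = 370 mm². φR_n = 0.90 × 345 × 370 = 114.9 kN.
Governing: min(177.1, 287.6, 114.9) = 114.9 kN → gross-section yield.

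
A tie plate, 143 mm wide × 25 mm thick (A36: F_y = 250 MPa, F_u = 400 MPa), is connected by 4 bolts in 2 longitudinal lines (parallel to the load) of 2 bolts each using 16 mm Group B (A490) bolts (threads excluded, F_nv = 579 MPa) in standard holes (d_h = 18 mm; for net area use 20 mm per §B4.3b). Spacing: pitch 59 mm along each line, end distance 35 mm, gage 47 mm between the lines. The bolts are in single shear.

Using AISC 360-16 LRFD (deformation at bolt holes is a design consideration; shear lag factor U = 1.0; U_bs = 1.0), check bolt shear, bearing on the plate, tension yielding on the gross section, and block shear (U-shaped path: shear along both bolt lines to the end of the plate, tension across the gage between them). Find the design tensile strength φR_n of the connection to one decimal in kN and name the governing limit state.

Bolt shear: A_b = π(16)²/4 = 201.06 mm². φR_n = 0.75 × 579 × 201.06 × 4 × 1 = 349.2 kN.
Bearing (25 mm plate, F_u = 400 MPa): end bolts L_c = 35 − 18/2 = 26, R_n = min(1.2×26×25×400, 2.4×16×25×400) = 312 kN/bolt; interior L_c = 59 − 18 = 41, R_n = 384 kN/bolt. φR_n = 0.75 × (2×312 + 2×384) = 1044.0 kN.
Tension yield (gross): A_g = 143×25 = 3575 mm². φR_n = 0.90 × 250 × 3575 = 804.4 kN.
Block shear: shear path 2×[35+1×59] = 2×94 mm, A_gv = 4700, A_nv = 2×(94 − 1.5×20)×25 = 3200 mm²; tension across gage: (47 − 1×20)×25 = 675 mm². R_n = min(0.6×400×3200, 0.6×250×4700) + 1.0×400×675 = min(768, 705) + 270 = 975 kN. φR_n = 0.75 × 975 = 731.3 kN.
Governing: min(349.2, 1044.0, 804.4, 731.3) = 349.2 kN → bolt shear.

349.2 kN (bolt shear governs)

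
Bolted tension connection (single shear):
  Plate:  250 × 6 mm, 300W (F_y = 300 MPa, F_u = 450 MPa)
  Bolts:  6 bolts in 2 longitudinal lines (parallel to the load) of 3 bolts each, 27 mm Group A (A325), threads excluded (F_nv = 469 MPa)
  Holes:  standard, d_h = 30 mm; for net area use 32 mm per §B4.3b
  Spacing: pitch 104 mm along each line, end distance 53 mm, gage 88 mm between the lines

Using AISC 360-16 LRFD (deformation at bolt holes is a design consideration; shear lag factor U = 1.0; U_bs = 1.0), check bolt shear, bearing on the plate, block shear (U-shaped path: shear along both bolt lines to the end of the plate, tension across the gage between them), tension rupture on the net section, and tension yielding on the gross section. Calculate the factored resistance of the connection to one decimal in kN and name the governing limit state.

376.7 kN (net-section rupture governs)

Bolt shear: A_b = π(27)²/4 = 572.56 mm². φR_n = 0.75 × 469 × 572.56 × 6 × 1 = 1208.4 kN.
Bearing (6 mm plate, F_u = 450 MPa): end bolts L_c = 53 − 30/2 = 38, R_n = min(1.2×38×6×450, 2.4×27×6×450) = 123.12 kN/bolt; interior L_c = 104 − 30 = 74, R_n = 174.96 kN/bolt. φR_n = 0.75 × (2×123.12 + 4×174.96) = 709.6 kN.
Block shear: shear path 2×[53+2×104] = 2×261 mm, A_gv = 3132, A_nv = 2×(261 − 2.5×32)×6 = 2172 mm²; tension across gage: (88 − 1×32)×6 = 336 mm². R_n = min(0.6×450×2172, 0.6×300×3132) + 1.0×450×336 = min(586.44, 563.76) + 151.2 = 714.96 kN. φR_n = 0.75 × 714.96 = 536.2 kN.
Tension rupture (net): A_n = (250 − 2×32)×6 = 1116 mm² (U = 1.0, A_e = A_n). φR_n = 0.75 × 450 × 1116 = 376.7 kN.
Tension yield (gross): A_g = 250×6 = 1500 mm². φR_n = 0.90 × 300 × 1500 = 405.0 kN.
Governing: min(1208.4, 709.6, 536.2, 376.7, 405.0) = 376.7 kN → net-section rupture.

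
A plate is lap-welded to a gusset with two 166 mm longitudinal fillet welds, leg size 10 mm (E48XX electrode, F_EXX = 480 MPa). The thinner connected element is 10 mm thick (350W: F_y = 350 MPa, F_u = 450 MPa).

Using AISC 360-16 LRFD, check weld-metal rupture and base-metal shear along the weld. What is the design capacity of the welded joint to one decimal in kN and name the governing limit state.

Weld metal: throat = 0.707×10 = 7.07 mm, L = 2×166 = 332 mm. φR_n = 0.75 × 0.6 × 480 × 7.07 × 332 = 507.0 kN.
Base metal shear (10 mm plate): yield φR_n = 1.0×0.6×350×10×332 = 697.2 kN; rupture φR_n = 0.75×0.6×450×10×332 = 672.3 kN; take 672.3 kN (rupture).
Governing: min(507.0, 672.3) = 507.0 kN → weld metal.

507.0 kN (weld metal governs)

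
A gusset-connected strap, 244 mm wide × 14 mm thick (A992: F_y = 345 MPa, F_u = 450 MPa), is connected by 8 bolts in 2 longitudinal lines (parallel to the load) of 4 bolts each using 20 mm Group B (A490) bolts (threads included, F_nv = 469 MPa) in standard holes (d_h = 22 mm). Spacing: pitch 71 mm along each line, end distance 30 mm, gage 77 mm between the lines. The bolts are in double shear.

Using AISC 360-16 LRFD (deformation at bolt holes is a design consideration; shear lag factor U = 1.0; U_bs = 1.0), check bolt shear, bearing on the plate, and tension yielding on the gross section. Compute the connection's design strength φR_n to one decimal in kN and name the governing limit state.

Bolt shear: A_b = π(20)²/4 = 314.16 mm². φR_n = 0.75 × 469 × 314.16 × 8 × 2 = 1768.1 kN.
Bearing (14 mm plate, F_u = 450 MPa): end bolts L_c = 30 − 22/2 = 19, R_n = min(1.2×19×14×450, 2.4×20×14×450) = 143.64 kN/bolt; interior L_c = 71 − 22 = 49, R_n = 302.4 kN/bolt. φR_n = 0.75 × (2×143.64 + 6×302.4) = 1576.3 kN.
Tension yield (gross): A_g = 244×14 = 3416 mm². φR_n = 0.90 × 345 × 3416 = 1060.7 kN.
Governing: min(1768.1, 1576.3, 1060.7) = 1060.7 kN → gross-section yield.

1060.7 kN (gross-section yield governs)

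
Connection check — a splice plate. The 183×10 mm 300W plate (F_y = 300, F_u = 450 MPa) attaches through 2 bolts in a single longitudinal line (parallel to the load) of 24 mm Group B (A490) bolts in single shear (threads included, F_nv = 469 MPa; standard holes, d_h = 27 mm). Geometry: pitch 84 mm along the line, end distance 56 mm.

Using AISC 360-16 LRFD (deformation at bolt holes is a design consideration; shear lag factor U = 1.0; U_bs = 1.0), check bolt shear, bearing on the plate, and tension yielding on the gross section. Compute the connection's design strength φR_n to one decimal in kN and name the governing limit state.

Bolt shear: A_b = π(24)²/4 = 452.39 mm². φR_n = 0.75 × 469 × 452.39 × 2 × 1 = 318.3 kN.
Bearing (10 mm plate, F_u = 450 MPa): end bolts L_c = 56 − 27/2 = 42.5, R_n = min(1.2×42.5×10×450, 2.4×24×10×450) = 229.5 kN/bolt; interior L_c = 84 − 27 = 57, R_n = 259.2 kN/bolt. φR_n = 0.75 × (1×229.5 + 1×259.2) = 366.5 kN.
Tension yield (gross): A_g = 183×10 = 1830 mm². φR_n = 0.90 × 300 × 1830 = 494.1 kN.
Governing: min(318.3, 366.5, 494.1) = 318.3 kN → bolt shear.

318.3 kN (bolt shear governs)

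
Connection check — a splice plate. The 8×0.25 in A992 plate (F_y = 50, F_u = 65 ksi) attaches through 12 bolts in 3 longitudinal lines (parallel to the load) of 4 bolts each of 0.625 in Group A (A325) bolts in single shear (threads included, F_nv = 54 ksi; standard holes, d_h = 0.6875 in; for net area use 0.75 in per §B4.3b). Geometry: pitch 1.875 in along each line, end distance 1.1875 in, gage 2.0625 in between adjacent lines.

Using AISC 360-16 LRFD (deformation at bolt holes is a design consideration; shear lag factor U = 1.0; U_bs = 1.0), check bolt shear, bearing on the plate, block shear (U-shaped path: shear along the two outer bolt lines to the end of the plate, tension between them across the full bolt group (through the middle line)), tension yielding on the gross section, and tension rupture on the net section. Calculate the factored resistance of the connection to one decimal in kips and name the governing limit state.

70.1 kips (net-section rupture governs)

Bolt shear: A_b = π(0.625)²/4 = 0.3068 in². φR_n = 0.75 × 54 × 0.3068 × 12 × 1 = 149.1 kips.
Bearing (0.25 in plate, F_u = 65 ksi): end bolts L_c = 1.1875 − 0.6875/2 = 0.84375, R_n = min(1.2×0.84375×0.25×65, 2.4×0.625×0.25×65) = 16.453 kips/bolt; interior L_c = 1.875 − 0.6875 = 1.1875, R_n = 23.156 kips/bolt. φR_n = 0.75 × (3×16.453 + 9×23.156) = 193.3 kips.
Block shear: shear path 2×[1.1875+3×1.875] = 2×6.8125 in, A_gv = 3.4063, A_nv = 2×(6.8125 − 3.5×0.75)×0.25 = 2.0938 in²; tension across gage: (4.125 − 2×0.75)×0.25 = 0.65625 in². R_n = min(0.6×65×2.0938, 0.6×50×3.4063) + 1.0×65×0.65625 = min(81.658, 102.19) + 42.656 = 124.31 kips. φR_n = 0.75 × 124.31 = 93.2 kips.
Tension yield (gross): A_g = 8×0.25 = 2 in². φR_n = 0.90 × 50 × 2 = 90.0 kips.
Tension rupture (net): A_n = (8 − 3×0.75)×0.25 = 1.4375 in² (U = 1.0, A_e = A_n). φR_n = 0.75 × 65 × 1.4375 = 70.1 kips.
Governing: min(149.1, 193.3, 93.2, 90.0, 70.1) = 70.1 kips → net-section rupture.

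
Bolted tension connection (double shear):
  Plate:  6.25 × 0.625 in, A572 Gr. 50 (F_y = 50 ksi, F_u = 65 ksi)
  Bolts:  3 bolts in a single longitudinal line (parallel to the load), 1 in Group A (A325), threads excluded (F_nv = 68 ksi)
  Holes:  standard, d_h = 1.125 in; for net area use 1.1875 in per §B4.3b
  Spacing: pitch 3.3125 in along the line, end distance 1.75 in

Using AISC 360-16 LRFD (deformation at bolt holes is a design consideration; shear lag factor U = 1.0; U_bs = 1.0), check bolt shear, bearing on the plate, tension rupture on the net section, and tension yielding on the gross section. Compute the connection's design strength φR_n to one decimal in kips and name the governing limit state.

Bolt shear: A_b = π(1)²/4 = 0.7854 in². φR_n = 0.75 × 68 × 0.7854 × 3 × 2 = 240.3 kips.
Bearing (0.625 in plate, F_u = 65 ksi): end bolts L_c = 1.75 − 1.125/2 = 1.1875, R_n = min(1.2×1.1875×0.625×65, 2.4×1×0.625×65) = 57.891 kips/bolt; interior L_c = 3.3125 − 1.125 = 2.1875, R_n = 97.5 kips/bolt. φR_n = 0.75 × (1×57.891 + 2×97.5) = 189.7 kips.
Tension rupture (net): A_n = (6.25 − 1×1.1875)×0.625 = 3.1641 in² (U = 1.0, A_e = A_n). φR_n = 0.75 × 65 × 3.1641 = 154.2 kips.
Tension yield (gross): A_g = 6.25×0.625 = 3.9063 in². φR_n = 0.90 × 50 × 3.9063 = 175.8 kips.
Governing: min(240.3, 189.7, 154.2, 175.8) = 154.2 kips → net-section rupture.

154.2 kips (net-section rupture governs)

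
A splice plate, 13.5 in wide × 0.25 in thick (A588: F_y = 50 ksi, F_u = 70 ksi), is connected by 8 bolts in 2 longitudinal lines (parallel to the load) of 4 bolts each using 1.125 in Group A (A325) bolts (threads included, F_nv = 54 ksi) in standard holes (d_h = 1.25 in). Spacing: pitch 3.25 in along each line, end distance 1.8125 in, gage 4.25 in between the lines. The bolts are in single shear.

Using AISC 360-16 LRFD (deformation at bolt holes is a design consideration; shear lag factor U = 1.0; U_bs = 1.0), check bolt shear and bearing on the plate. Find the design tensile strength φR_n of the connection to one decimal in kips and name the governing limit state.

Bolt shear: A_b = π(1.125)²/4 = 0.99402 in². φR_n = 0.75 × 54 × 0.99402 × 8 × 1 = 322.1 kips.
Bearing (0.25 in plate, F_u = 70 ksi): end bolts L_c = 1.8125 − 1.25/2 = 1.1875, R_n = min(1.2×1.1875×0.25×70, 2.4×1.125×0.25×70) = 24.938 kips/bolt; interior L_c = 3.25 − 1.25 = 2, R_n = 42 kips/bolt. φR_n = 0.75 × (2×24.938 + 6×42) = 226.4 kips.
Governing: min(322.1, 226.4) = 226.4 kips → bearing.

226.4 kips (bearing governs)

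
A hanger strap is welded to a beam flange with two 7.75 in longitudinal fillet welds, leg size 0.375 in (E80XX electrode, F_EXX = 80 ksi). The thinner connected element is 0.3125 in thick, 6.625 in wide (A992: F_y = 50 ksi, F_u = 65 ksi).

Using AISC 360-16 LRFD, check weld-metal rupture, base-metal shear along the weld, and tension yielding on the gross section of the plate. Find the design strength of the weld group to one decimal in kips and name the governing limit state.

Weld metal: throat = 0.707×0.375 = 0.26513 in, L = 2×7.75 = 15.5 in. φR_n = 0.75 × 0.6 × 80 × 0.26513 × 15.5 = 147.9 kips.
Base metal shear (0.3125 in plate): yield φR_n = 1.0×0.6×50×0.3125×15.5 = 145.3 kips; rupture φR_n = 0.75×0.6×65×0.3125×15.5 = 141.7 kips; take 141.7 kips (rupture).
Tension yield (gross): A_g = 6.625×0.3125 = 2.0703 in². φR_n = 0.90 × 50 × 2.0703 = 93.2 kips.
Governing: min(147.9, 141.7, 93.2) = 93.2 kips → gross-section yield.

93.2 kips (gross-section yield governs)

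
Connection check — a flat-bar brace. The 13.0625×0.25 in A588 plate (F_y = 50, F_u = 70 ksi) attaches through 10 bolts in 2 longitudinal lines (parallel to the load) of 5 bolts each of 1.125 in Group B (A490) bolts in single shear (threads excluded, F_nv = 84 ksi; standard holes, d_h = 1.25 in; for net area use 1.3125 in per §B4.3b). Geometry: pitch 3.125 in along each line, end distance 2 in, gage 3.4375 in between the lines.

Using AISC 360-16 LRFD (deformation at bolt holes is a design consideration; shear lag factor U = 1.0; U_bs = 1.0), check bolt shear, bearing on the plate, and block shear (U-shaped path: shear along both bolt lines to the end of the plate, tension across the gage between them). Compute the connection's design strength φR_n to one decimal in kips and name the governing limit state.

163.2 kips (block shear governs)

Bolt shear: A_b = π(1.125)²/4 = 0.99402 in². φR_n = 0.75 × 84 × 0.99402 × 10 × 1 = 626.2 kips.
Bearing (0.25 in plate, F_u = 70 ksi): end bolts L_c = 2 − 1.25/2 = 1.375, R_n = min(1.2×1.375×0.25×70, 2.4×1.125×0.25×70) = 28.875 kips/bolt; interior L_c = 3.125 − 1.25 = 1.875, R_n = 39.375 kips/bolt. φR_n = 0.75 × (2×28.875 + 8×39.375) = 279.6 kips.
Block shear: shear path 2×[2+4×3.125] = 2×14.5 in, A_gv = 7.25, A_nv = 2×(14.5 − 4.5×1.3125)×0.25 = 4.2969 in²; tension across gage: (3.4375 − 1×1.3125)×0.25 = 0.53125 in². R_n = min(0.6×70×4.2969, 0.6×50×7.25) + 1.0×70×0.53125 = min(180.47, 217.5) + 37.188 = 217.66 kips. φR_n = 0.75 × 217.66 = 163.2 kips.
Governing: min(626.2, 279.6, 163.2) = 163.2 kips → block shear.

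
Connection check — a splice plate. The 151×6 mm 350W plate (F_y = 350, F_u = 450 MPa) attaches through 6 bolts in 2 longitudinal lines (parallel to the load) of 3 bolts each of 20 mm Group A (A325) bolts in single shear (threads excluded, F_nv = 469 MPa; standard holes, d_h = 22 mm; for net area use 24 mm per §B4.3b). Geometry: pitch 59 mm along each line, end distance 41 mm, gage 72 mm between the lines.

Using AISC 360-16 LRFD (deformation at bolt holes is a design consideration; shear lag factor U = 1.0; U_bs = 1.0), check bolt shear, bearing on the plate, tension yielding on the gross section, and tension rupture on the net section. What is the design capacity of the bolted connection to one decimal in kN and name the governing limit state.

208.6 kN (net-section rupture governs)

Bolt shear: A_b = π(20)²/4 = 314.16 mm². φR_n = 0.75 × 469 × 314.16 × 6 × 1 = 663.0 kN.
Bearing (6 mm plate, F_u = 450 MPa): end bolts L_c = 41 − 22/2 = 30, R_n = min(1.2×30×6×450, 2.4×20×6×450) = 97.2 kN/bolt; interior L_c = 59 − 22 = 37, R_n = 119.88 kN/bolt. φR_n = 0.75 × (2×97.2 + 4×119.88) = 505.4 kN.
Tension yield (gross): A_g = 151×6 = 906 mm². φR_n = 0.90 × 350 × 906 = 285.4 kN.
Tension rupture (net): A_n = (151 − 2×24)×6 = 618 mm² (U = 1.0, A_e = A_n). φR_n = 0.75 × 450 × 618 = 208.6 kN.
Governing: min(663.0, 505.4, 285.4, 208.6) = 208.6 kN → net-section rupture.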